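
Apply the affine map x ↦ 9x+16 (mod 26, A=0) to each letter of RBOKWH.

NZMCGB

R(17): 9·17+16=169≡13 → N
B(1): 9·1+16=25 → Z
O(14): 9·14+16=142≡12 → M
K(10): 9·10+16=106≡2 → C
W(22): 9·22+16=214≡6 → G
H(7): 9·7+16=79≡1 → B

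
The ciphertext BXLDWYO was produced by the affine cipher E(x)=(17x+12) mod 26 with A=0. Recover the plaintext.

HTDBWQU

The inverse of 17 mod 26 is 23, since 17·23=391≡1. Apply D(y)=23·(y−12) mod 26:
B(1): 23·(1−12)=-253≡7 → H
X(23): 23·(23−12)=253≡19 → T
L(11): 23·(11−12)=-23≡3 → D
D(3): 23·(3−12)=-207≡1 → B
W(22): 23·(22−12)=230≡22 → W
Y(24): 23·(24−12)=276≡16 → Q
O(14): 23·(14−12)=46≡20 → U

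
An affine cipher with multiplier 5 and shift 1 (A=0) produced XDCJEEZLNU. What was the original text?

UQVMLLKCSJ

The inverse of 5 mod 26 is 21, since 5·21=105≡1. Apply D(y)=21·(y−1) mod 26:
X(23): 21·(23−1)=462≡20 → U
D(3): 21·(3−1)=42≡16 → Q
C(2): 21·(2−1)=21 → V
J(9): 21·(9−1)=168≡12 → M
E(4): 21·(4−1)=63≡11 → L
E(4): 21·(4−1)=63≡11 → L
Z(25): 21·(25−1)=504≡10 → K
L(11): 21·(11−1)=210≡2 → C
N(13): 21·(13−1)=252≡18 → S
U(20): 21·(20−1)=399≡9 → J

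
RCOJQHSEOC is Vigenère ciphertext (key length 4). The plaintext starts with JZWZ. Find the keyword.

Subtract each crib letter from the matching ciphertext letter (mod 26):
R(17)−J(9)=8 → I
C(2)−Z(25)=-23≡3 → D
O(14)−W(22)=-8≡18 → S
J(9)−Z(25)=-16≡10 → K

IDSK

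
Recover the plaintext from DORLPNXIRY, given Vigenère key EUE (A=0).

Repeat the key across the ciphertext: EUEEUEEUEE
D(3)−E(4): -1≡25 → Z
O(14)−U(20): -6≡20 → U
R(17)−E(4): 13 → N
L(11)−E(4): 7 → H
P(15)−U(20): -5≡21 → V
N(13)−E(4): 9 → J
X(23)−E(4): 19 → T
I(8)−U(20): -12≡14 → O
R(17)−E(4): 13 → N
Y(24)−E(4): 20 → U

ZUNHVJTONU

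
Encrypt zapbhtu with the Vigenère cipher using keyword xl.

Repeat the key across the message: xlxlxlx
z(25)+x(23): 48≡22 → w
a(0)+l(11): 11 → l
p(15)+x(23): 38≡12 → m
b(1)+l(11): 12 → m
h(7)+x(23): 30≡4 → e
t(19)+l(11): 30≡4 → e
u(20)+x(23): 43≡17 → r

wlmmeer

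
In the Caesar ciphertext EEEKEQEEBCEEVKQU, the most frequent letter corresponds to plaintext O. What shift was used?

The most frequent ciphertext letter is E (appears 8 times).
E is position 4; O is position 14.
Shift = -10≡16.

16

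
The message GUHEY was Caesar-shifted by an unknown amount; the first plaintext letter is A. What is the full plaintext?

From the crib: G(6)−A(0)=6, so the shift is 6.
Subtract 6 from each ciphertext letter:
G(6): 6−6=0 → A
U(20): 20−6=14 → O
H(7): 7−6=1 → B
E(4): 4−6=-2≡24 → Y
Y(24): 24−6=18 → S

AOBYS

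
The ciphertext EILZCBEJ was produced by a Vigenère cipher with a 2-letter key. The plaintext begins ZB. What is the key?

Subtract each crib letter from the matching ciphertext letter (mod 26):
E(4)−Z(25)=-21≡5 → F
I(8)−B(1)=7 → H

FH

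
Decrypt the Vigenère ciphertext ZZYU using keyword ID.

Repeat the key across the ciphertext: IDID
Z(25)−I(8): 17 → R
Z(25)−D(3): 22 → W
Y(24)−I(8): 16 → Q
U(20)−D(3): 17 → R

RWQR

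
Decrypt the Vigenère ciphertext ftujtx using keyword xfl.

iojmom

Repeat the key across the ciphertext: xflxfl
f(5)−x(23): -18≡8 → i
t(19)−f(5): 14 → o
u(20)−l(11): 9 → j
j(9)−x(23): -14≡12 → m
t(19)−f(5): 14 → o
x(23)−l(11): 12 → m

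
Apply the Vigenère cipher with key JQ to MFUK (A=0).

VVDA

Repeat the key across the message: JQJQ
M(12)+J(9): 21 → V
F(5)+Q(16): 21 → V
U(20)+J(9): 29≡3 → D
K(10)+Q(16): 26≡0 → A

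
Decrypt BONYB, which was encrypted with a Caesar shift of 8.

TGFQT

B(1): 1−8=-7≡19 → T
O(14): 14−8=6 → G
N(13): 13−8=5 → F
Y(24): 24−8=16 → Q
B(1): 1−8=-7≡19 → T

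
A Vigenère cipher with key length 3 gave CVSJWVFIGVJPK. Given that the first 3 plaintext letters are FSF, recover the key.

XDN

Subtract each crib letter from the matching ciphertext letter (mod 26):
C(2)−F(5)=-3≡23 → X
V(21)−S(18)=3 → D
S(18)−F(5)=13 → N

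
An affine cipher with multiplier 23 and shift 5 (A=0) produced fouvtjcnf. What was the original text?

The inverse of 23 mod 26 is 17, since 23·17=391≡1. Apply D(y)=17·(y−5) mod 26:
f(5): 17·(5−5)=0 → a
o(14): 17·(14−5)=153≡23 → x
u(20): 17·(20−5)=255≡21 → v
v(21): 17·(21−5)=272≡12 → m
t(19): 17·(19−5)=238≡4 → e
j(9): 17·(9−5)=68≡16 → q
c(2): 17·(2−5)=-51≡1 → b
n(13): 17·(13−5)=136≡6 → g
f(5): 17·(5−5)=0 → a

axvmeqbga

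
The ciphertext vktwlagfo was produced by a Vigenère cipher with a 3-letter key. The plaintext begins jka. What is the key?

mat

Subtract each crib letter from the matching ciphertext letter (mod 26):
v(21)−j(9)=12 → m
k(10)−k(10)=0 → a
t(19)−a(0)=19 → t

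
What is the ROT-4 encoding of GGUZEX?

G(6): 6+4=10 → K
G(6): 6+4=10 → K
U(20): 20+4=24 → Y
Z(25): 25+4=29≡3 → D
E(4): 4+4=8 → I
X(23): 23+4=27≡1 → B

KKYDIB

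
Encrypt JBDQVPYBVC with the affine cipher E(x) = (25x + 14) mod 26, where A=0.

FNLYTZQNTM

J(9): 25·9+14=239≡5 → F
B(1): 25·1+14=39≡13 → N
D(3): 25·3+14=89≡11 → L
Q(16): 25·16+14=414≡24 → Y
V(21): 25·21+14=539≡19 → T
P(15): 25·15+14=389≡25 → Z
Y(24): 25·24+14=614≡16 → Q
B(1): 25·1+14=39≡13 → N
V(21): 25·21+14=539≡19 → T
C(2): 25·2+14=64≡12 → M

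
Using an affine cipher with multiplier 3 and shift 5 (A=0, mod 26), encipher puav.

ynfq

p(15): 3·15+5=50≡24 → y
u(20): 3·20+5=65≡13 → n
a(0): 3·0+5=5 → f
v(21): 3·21+5=68≡16 → q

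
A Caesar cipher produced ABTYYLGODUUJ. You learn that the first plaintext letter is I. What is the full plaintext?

From the crib: A(0)−I(8)=-8≡18, so the shift is 18.
Subtract 18 from each ciphertext letter:
A(0): 0−18=-18≡8 → I
B(1): 1−18=-17≡9 → J
T(19): 19−18=1 → B
Y(24): 24−18=6 → G
Y(24): 24−18=6 → G
L(11): 11−18=-7≡19 → T
G(6): 6−18=-12≡14 → O
O(14): 14−18=-4≡22 → W
D(3): 3−18=-15≡11 → L
U(20): 20−18=2 → C
U(20): 20−18=2 → C
J(9): 9−18=-9≡17 → R

IJBGGTOWLCCR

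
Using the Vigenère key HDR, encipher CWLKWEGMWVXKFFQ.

Repeat the key across the message: HDRHDRHDRHDRHDR
C(2)+H(7): 9 → J
W(22)+D(3): 25 → Z
L(11)+R(17): 28≡2 → C
K(10)+H(7): 17 → R
W(22)+D(3): 25 → Z
E(4)+R(17): 21 → V
G(6)+H(7): 13 → N
M(12)+D(3): 15 → P
W(22)+R(17): 39≡13 → N
V(21)+H(7): 28≡2 → C
X(23)+D(3): 26≡0 → A
K(10)+R(17): 27≡1 → B
F(5)+H(7): 12 → M
F(5)+D(3): 8 → I
Q(16)+R(17): 33≡7 → H

JZCRZVNPNCABMIH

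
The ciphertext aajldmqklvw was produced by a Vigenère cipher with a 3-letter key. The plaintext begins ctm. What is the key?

Subtract each crib letter from the matching ciphertext letter (mod 26):
a(0)−c(2)=-2≡24 → y
a(0)−t(19)=-19≡7 → h
j(9)−m(12)=-3≡23 → x

yhx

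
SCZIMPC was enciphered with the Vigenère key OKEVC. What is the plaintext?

Repeat the key across the ciphertext: OKEVCOK
S(18)−O(14): 4 → E
C(2)−K(10): -8≡18 → S
Z(25)−E(4): 21 → V
I(8)−V(21): -13≡13 → N
M(12)−C(2): 10 → K
P(15)−O(14): 1 → B
C(2)−K(10): -8≡18 → S

ESVNKBS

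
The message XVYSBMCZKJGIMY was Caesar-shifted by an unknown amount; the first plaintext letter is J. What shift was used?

From the crib: X(23)−J(9)=14, so the shift is 14.

14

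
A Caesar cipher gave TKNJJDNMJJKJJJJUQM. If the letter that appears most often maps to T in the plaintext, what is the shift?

The most frequent ciphertext letter is J (appears 8 times).
J is position 9; T is position 19.
Shift = -10≡16.

16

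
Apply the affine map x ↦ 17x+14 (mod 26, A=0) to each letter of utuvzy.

u(20): 17·20+14=354≡16 → q
t(19): 17·19+14=337≡25 → z
u(20): 17·20+14=354≡16 → q
v(21): 17·21+14=371≡7 → h
z(25): 17·25+14=439≡23 → x
y(24): 17·24+14=422≡6 → g

qzqhxg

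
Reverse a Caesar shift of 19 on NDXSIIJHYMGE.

N(13): 13−19=-6≡20 → U
D(3): 3−19=-16≡10 → K
X(23): 23−19=4 → E
S(18): 18−19=-1≡25 → Z
I(8): 8−19=-11≡15 → P
I(8): 8−19=-11≡15 → P
J(9): 9−19=-10≡16 → Q
H(7): 7−19=-12≡14 → O
Y(24): 24−19=5 → F
M(12): 12−19=-7≡19 → T
G(6): 6−19=-13≡13 → N
E(4): 4−19=-15≡11 → L

UKEZPPQOFTNL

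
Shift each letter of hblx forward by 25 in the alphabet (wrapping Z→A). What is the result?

h(7): 7+25=32≡6 → g
b(1): 1+25=26≡0 → a
l(11): 11+25=36≡10 → k
x(23): 23+25=48≡22 → w

gakw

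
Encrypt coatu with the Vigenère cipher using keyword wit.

ywtpc

Repeat the key across the message: witwi
c(2)+w(22): 24 → y
o(14)+i(8): 22 → w
a(0)+t(19): 19 → t
t(19)+w(22): 41≡15 → p
u(20)+i(8): 28≡2 → c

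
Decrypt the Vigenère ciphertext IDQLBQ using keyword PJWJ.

Repeat the key across the ciphertext: PJWJPJ
I(8)−P(15): -7≡19 → T
D(3)−J(9): -6≡20 → U
Q(16)−W(22): -6≡20 → U
L(11)−J(9): 2 → C
B(1)−P(15): -14≡12 → M
Q(16)−J(9): 7 → H

TUUCMH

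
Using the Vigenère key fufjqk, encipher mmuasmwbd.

rgzjiwbvi

Repeat the key across the message: fufjqkfuf
m(12)+f(5): 17 → r
m(12)+u(20): 32≡6 → g
u(20)+f(5): 25 → z
a(0)+j(9): 9 → j
s(18)+q(16): 34≡8 → i
m(12)+k(10): 22 → w
w(22)+f(5): 27≡1 → b
b(1)+u(20): 21 → v
d(3)+f(5): 8 → i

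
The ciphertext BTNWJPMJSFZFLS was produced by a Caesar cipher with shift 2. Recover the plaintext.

B(1): 1−2=-1≡25 → Z
T(19): 19−2=17 → R
N(13): 13−2=11 → L
W(22): 22−2=20 → U
J(9): 9−2=7 → H
P(15): 15−2=13 → N
M(12): 12−2=10 → K
J(9): 9−2=7 → H
S(18): 18−2=16 → Q
F(5): 5−2=3 → D
Z(25): 25−2=23 → X
F(5): 5−2=3 → D
L(11): 11−2=9 → J
S(18): 18−2=16 → Q

ZRLUHNKHQDXDJQ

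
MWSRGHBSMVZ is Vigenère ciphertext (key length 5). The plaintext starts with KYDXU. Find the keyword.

CYPUM

Subtract each crib letter from the matching ciphertext letter (mod 26):
M(12)−K(10)=2 → C
W(22)−Y(24)=-2≡24 → Y
S(18)−D(3)=15 → P
R(17)−X(23)=-6≡20 → U
G(6)−U(20)=-14≡12 → M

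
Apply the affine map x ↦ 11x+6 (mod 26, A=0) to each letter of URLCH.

U(20): 11·20+6=226≡18 → S
R(17): 11·17+6=193≡11 → L
L(11): 11·11+6=127≡23 → X
C(2): 11·2+6=28≡2 → C
H(7): 11·7+6=83≡5 → F

SLXCF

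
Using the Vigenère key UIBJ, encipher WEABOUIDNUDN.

Repeat the key across the message: UIBJUIBJUIBJ
W(22)+U(20): 42≡16 → Q
E(4)+I(8): 12 → M
A(0)+B(1): 1 → B
B(1)+J(9): 10 → K
O(14)+U(20): 34≡8 → I
U(20)+I(8): 28≡2 → C
I(8)+B(1): 9 → J
D(3)+J(9): 12 → M
N(13)+U(20): 33≡7 → H
U(20)+I(8): 28≡2 → C
D(3)+B(1): 4 → E
N(13)+J(9): 22 → W

QMBKICJMHCEW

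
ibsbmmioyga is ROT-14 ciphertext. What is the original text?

i(8): 8−14=-6≡20 → u
b(1): 1−14=-13≡13 → n
s(18): 18−14=4 → e
b(1): 1−14=-13≡13 → n
m(12): 12−14=-2≡24 → y
m(12): 12−14=-2≡24 → y
i(8): 8−14=-6≡20 → u
o(14): 14−14=0 → a
y(24): 24−14=10 → k
g(6): 6−14=-8≡18 → s
a(0): 0−14=-14≡12 → m

unenyyuaksm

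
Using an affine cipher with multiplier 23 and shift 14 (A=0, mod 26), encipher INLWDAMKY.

QBHAFOEKU

I(8): 23·8+14=198≡16 → Q
N(13): 23·13+14=313≡1 → B
L(11): 23·11+14=267≡7 → H
W(22): 23·22+14=520≡0 → A
D(3): 23·3+14=83≡5 → F
A(0): 23·0+14=14 → O
M(12): 23·12+14=290≡4 → E
K(10): 23·10+14=244≡10 → K
Y(24): 23·24+14=566≡20 → U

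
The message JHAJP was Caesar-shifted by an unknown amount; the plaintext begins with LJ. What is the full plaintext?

From the crib: J(9)−L(11)=-2≡24, so the shift is 24.
Subtract 24 from each ciphertext letter:
J(9): 9−24=-15≡11 → L
H(7): 7−24=-17≡9 → J
A(0): 0−24=-24≡2 → C
J(9): 9−24=-15≡11 → L
P(15): 15−24=-9≡17 → R

LJCLR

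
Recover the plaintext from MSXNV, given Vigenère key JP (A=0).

Repeat the key across the ciphertext: JPJPJ
M(12)−J(9): 3 → D
S(18)−P(15): 3 → D
X(23)−J(9): 14 → O
N(13)−P(15): -2≡24 → Y
V(21)−J(9): 12 → M

DDOYM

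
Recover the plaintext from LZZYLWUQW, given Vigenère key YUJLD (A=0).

NFQNIYAHL

Repeat the key across the ciphertext: YUJLDYUJL
L(11)−Y(24): -13≡13 → N
Z(25)−U(20): 5 → F
Z(25)−J(9): 16 → Q
Y(24)−L(11): 13 → N
L(11)−D(3): 8 → I
W(22)−Y(24): -2≡24 → Y
U(20)−U(20): 0 → A
Q(16)−J(9): 7 → H
W(22)−L(11): 11 → L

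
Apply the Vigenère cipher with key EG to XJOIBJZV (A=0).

Repeat the key across the message: EGEGEGEG
X(23)+E(4): 27≡1 → B
J(9)+G(6): 15 → P
O(14)+E(4): 18 → S
I(8)+G(6): 14 → O
B(1)+E(4): 5 → F
J(9)+G(6): 15 → P
Z(25)+E(4): 29≡3 → D
V(21)+G(6): 27≡1 → B

BPSOFPDB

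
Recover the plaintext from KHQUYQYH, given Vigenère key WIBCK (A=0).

OZPSOUQG

Repeat the key across the ciphertext: WIBCKWIB
K(10)−W(22): -12≡14 → O
H(7)−I(8): -1≡25 → Z
Q(16)−B(1): 15 → P
U(20)−C(2): 18 → S
Y(24)−K(10): 14 → O
Q(16)−W(22): -6≡20 → U
Y(24)−I(8): 16 → Q
H(7)−B(1): 6 → G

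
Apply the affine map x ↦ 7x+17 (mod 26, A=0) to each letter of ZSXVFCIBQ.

Z(25): 7·25+17=192≡10 → K
S(18): 7·18+17=143≡13 → N
X(23): 7·23+17=178≡22 → W
V(21): 7·21+17=164≡8 → I
F(5): 7·5+17=52≡0 → A
C(2): 7·2+17=31≡5 → F
I(8): 7·8+17=73≡21 → V
B(1): 7·1+17=24 → Y
Q(16): 7·16+17=129≡25 → Z

KNWIAFVYZ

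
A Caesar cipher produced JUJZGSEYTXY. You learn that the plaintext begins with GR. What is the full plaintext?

GRGWDPBVQUV

From the crib: J(9)−G(6)=3, so the shift is 3.
Subtract 3 from each ciphertext letter:
J(9): 9−3=6 → G
U(20): 20−3=17 → R
J(9): 9−3=6 → G
Z(25): 25−3=22 → W
G(6): 6−3=3 → D
S(18): 18−3=15 → P
E(4): 4−3=1 → B
Y(24): 24−3=21 → V
T(19): 19−3=16 → Q
X(23): 23−3=20 → U
Y(24): 24−3=21 → V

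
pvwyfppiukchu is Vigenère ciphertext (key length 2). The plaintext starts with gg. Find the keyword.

jp

Subtract each crib letter from the matching ciphertext letter (mod 26):
p(15)−g(6)=9 → j
v(21)−g(6)=15 → p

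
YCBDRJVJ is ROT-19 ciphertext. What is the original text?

FJIKYQCQ

Y(24): 24−19=5 → F
C(2): 2−19=-17≡9 → J
B(1): 1−19=-18≡8 → I
D(3): 3−19=-16≡10 → K
R(17): 17−19=-2≡24 → Y
J(9): 9−19=-10≡16 → Q
V(21): 21−19=2 → C
J(9): 9−19=-10≡16 → Q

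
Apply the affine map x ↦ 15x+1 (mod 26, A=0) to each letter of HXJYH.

CIGXC

H(7): 15·7+1=106≡2 → C
X(23): 15·23+1=346≡8 → I
J(9): 15·9+1=136≡6 → G
Y(24): 15·24+1=361≡23 → X
H(7): 15·7+1=106≡2 → C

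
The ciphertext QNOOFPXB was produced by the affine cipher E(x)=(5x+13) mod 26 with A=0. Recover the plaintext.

The inverse of 5 mod 26 is 21, since 5·21=105≡1. Apply D(y)=21·(y−13) mod 26:
Q(16): 21·(16−13)=63≡11 → L
N(13): 21·(13−13)=0 → A
O(14): 21·(14−13)=21 → V
O(14): 21·(14−13)=21 → V
F(5): 21·(5−13)=-168≡14 → O
P(15): 21·(15−13)=42≡16 → Q
X(23): 21·(23−13)=210≡2 → C
B(1): 21·(1−13)=-252≡8 → I

LAVVOQCI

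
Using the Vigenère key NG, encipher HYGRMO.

Repeat the key across the message: NGNGNG
H(7)+N(13): 20 → U
Y(24)+G(6): 30≡4 → E
G(6)+N(13): 19 → T
R(17)+G(6): 23 → X
M(12)+N(13): 25 → Z
O(14)+G(6): 20 → U

UETXZU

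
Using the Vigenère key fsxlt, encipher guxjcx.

Repeat the key across the message: fsxltf
g(6)+f(5): 11 → l
u(20)+s(18): 38≡12 → m
x(23)+x(23): 46≡20 → u
j(9)+l(11): 20 → u
c(2)+t(19): 21 → v
x(23)+f(5): 28≡2 → c

lmuuvc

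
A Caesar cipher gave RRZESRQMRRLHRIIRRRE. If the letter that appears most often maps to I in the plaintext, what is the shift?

9

The most frequent ciphertext letter is R (appears 9 times).
R is position 17; I is position 8.
Shift = 9.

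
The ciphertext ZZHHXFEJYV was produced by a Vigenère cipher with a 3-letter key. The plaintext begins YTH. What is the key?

Subtract each crib letter from the matching ciphertext letter (mod 26):
Z(25)−Y(24)=1 → B
Z(25)−T(19)=6 → G
H(7)−H(7)=0 → A

BGA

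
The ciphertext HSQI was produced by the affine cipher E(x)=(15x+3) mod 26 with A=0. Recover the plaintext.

CBNJ

The inverse of 15 mod 26 is 7, since 15·7=105≡1. Apply D(y)=7·(y−3) mod 26:
H(7): 7·(7−3)=28≡2 → C
S(18): 7·(18−3)=105≡1 → B
Q(16): 7·(16−3)=91≡13 → N
I(8): 7·(8−3)=35≡9 → J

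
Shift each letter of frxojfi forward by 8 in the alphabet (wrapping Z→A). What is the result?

f(5): 5+8=13 → n
r(17): 17+8=25 → z
x(23): 23+8=31≡5 → f
o(14): 14+8=22 → w
j(9): 9+8=17 → r
f(5): 5+8=13 → n
i(8): 8+8=16 → q

nzfwrnq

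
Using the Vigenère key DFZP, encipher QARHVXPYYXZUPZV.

Repeat the key across the message: DFZPDFZPDFZPDFZ
Q(16)+D(3): 19 → T
A(0)+F(5): 5 → F
R(17)+Z(25): 42≡16 → Q
H(7)+P(15): 22 → W
V(21)+D(3): 24 → Y
X(23)+F(5): 28≡2 → C
P(15)+Z(25): 40≡14 → O
Y(24)+P(15): 39≡13 → N
Y(24)+D(3): 27≡1 → B
X(23)+F(5): 28≡2 → C
Z(25)+Z(25): 50≡24 → Y
U(20)+P(15): 35≡9 → J
P(15)+D(3): 18 → S
Z(25)+F(5): 30≡4 → E
V(21)+Z(25): 46≡20 → U

TFQWYCONBCYJSEU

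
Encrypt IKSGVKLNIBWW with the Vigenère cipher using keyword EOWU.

Repeat the key across the message: EOWUEOWUEOWU
I(8)+E(4): 12 → M
K(10)+O(14): 24 → Y
S(18)+W(22): 40≡14 → O
G(6)+U(20): 26≡0 → A
V(21)+E(4): 25 → Z
K(10)+O(14): 24 → Y
L(11)+W(22): 33≡7 → H
N(13)+U(20): 33≡7 → H
I(8)+E(4): 12 → M
B(1)+O(14): 15 → P
W(22)+W(22): 44≡18 → S
W(22)+U(20): 42≡16 → Q

MYOAZYHHMPSQ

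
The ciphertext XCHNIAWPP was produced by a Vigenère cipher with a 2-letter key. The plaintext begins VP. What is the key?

Subtract each crib letter from the matching ciphertext letter (mod 26):
X(23)−V(21)=2 → C
C(2)−P(15)=-13≡13 → N

CN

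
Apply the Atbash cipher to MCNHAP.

NXMSZK

M(12) → N(13)
C(2) → X(23)
N(13) → M(12)
H(7) → S(18)
A(0) → Z(25)
P(15) → K(10)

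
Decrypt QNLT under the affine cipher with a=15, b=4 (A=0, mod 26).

The inverse of 15 mod 26 is 7, since 15·7=105≡1. Apply D(y)=7·(y−4) mod 26:
Q(16): 7·(16−4)=84≡6 → G
N(13): 7·(13−4)=63≡11 → L
L(11): 7·(11−4)=49≡23 → X
T(19): 7·(19−4)=105≡1 → B

GLXB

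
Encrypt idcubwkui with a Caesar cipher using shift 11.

tonfmhvft

i(8): 8+11=19 → t
d(3): 3+11=14 → o
c(2): 2+11=13 → n
u(20): 20+11=31≡5 → f
b(1): 1+11=12 → m
w(22): 22+11=33≡7 → h
k(10): 10+11=21 → v
u(20): 20+11=31≡5 → f
i(8): 8+11=19 → t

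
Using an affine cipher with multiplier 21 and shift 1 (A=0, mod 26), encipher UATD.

U(20): 21·20+1=421≡5 → F
A(0): 21·0+1=1 → B
T(19): 21·19+1=400≡10 → K
D(3): 21·3+1=64≡12 → M

FBKM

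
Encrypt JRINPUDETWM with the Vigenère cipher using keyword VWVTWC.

ENDGLWYAOPI

Repeat the key across the message: VWVTWCVWVTW
J(9)+V(21): 30≡4 → E
R(17)+W(22): 39≡13 → N
I(8)+V(21): 29≡3 → D
N(13)+T(19): 32≡6 → G
P(15)+W(22): 37≡11 → L
U(20)+C(2): 22 → W
D(3)+V(21): 24 → Y
E(4)+W(22): 26≡0 → A
T(19)+V(21): 40≡14 → O
W(22)+T(19): 41≡15 → P
M(12)+W(22): 34≡8 → I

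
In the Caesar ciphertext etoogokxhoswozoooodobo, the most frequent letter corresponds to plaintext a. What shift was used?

The most frequent ciphertext letter is o (appears 11 times).
o is position 14; a is position 0.
Shift = 14.

14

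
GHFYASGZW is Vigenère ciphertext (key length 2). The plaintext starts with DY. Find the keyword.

DJ

Subtract each crib letter from the matching ciphertext letter (mod 26):
G(6)−D(3)=3 → D
H(7)−Y(24)=-17≡9 → J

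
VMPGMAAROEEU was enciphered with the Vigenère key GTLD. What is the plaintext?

Repeat the key across the ciphertext: GTLDGTLDGTLD
V(21)−G(6): 15 → P
M(12)−T(19): -7≡19 → T
P(15)−L(11): 4 → E
G(6)−D(3): 3 → D
M(12)−G(6): 6 → G
A(0)−T(19): -19≡7 → H
A(0)−L(11): -11≡15 → P
R(17)−D(3): 14 → O
O(14)−G(6): 8 → I
E(4)−T(19): -15≡11 → L
E(4)−L(11): -7≡19 → T
U(20)−D(3): 17 → R

PTEDGHPOILTR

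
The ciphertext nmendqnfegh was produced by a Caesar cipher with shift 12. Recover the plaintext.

basbrebtsuv

n(13): 13−12=1 → b
m(12): 12−12=0 → a
e(4): 4−12=-8≡18 → s
n(13): 13−12=1 → b
d(3): 3−12=-9≡17 → r
q(16): 16−12=4 → e
n(13): 13−12=1 → b
f(5): 5−12=-7≡19 → t
e(4): 4−12=-8≡18 → s
g(6): 6−12=-6≡20 → u
h(7): 7−12=-5≡21 → v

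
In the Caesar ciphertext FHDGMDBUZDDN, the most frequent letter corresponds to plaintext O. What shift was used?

The most frequent ciphertext letter is D (appears 4 times).
D is position 3; O is position 14.
Shift = -11≡15.

15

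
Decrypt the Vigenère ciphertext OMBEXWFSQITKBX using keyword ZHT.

PFIFQDGLXJMRCQ

Repeat the key across the ciphertext: ZHTZHTZHTZHTZH
O(14)−Z(25): -11≡15 → P
M(12)−H(7): 5 → F
B(1)−T(19): -18≡8 → I
E(4)−Z(25): -21≡5 → F
X(23)−H(7): 16 → Q
W(22)−T(19): 3 → D
F(5)−Z(25): -20≡6 → G
S(18)−H(7): 11 → L
Q(16)−T(19): -3≡23 → X
I(8)−Z(25): -17≡9 → J
T(19)−H(7): 12 → M
K(10)−T(19): -9≡17 → R
B(1)−Z(25): -24≡2 → C
X(23)−H(7): 16 → Q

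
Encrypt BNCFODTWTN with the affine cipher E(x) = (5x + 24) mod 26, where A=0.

DLIXQNPEPL

B(1): 5·1+24=29≡3 → D
N(13): 5·13+24=89≡11 → L
C(2): 5·2+24=34≡8 → I
F(5): 5·5+24=49≡23 → X
O(14): 5·14+24=94≡16 → Q
D(3): 5·3+24=39≡13 → N
T(19): 5·19+24=119≡15 → P
W(22): 5·22+24=134≡4 → E
T(19): 5·19+24=119≡15 → P
N(13): 5·13+24=89≡11 → L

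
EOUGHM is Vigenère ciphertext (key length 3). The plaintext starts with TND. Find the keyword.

LBR

Subtract each crib letter from the matching ciphertext letter (mod 26):
E(4)−T(19)=-15≡11 → L
O(14)−N(13)=1 → B
U(20)−D(3)=17 → R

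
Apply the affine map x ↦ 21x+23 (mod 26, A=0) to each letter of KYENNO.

K(10): 21·10+23=233≡25 → Z
Y(24): 21·24+23=527≡7 → H
E(4): 21·4+23=107≡3 → D
N(13): 21·13+23=296≡10 → K
N(13): 21·13+23=296≡10 → K
O(14): 21·14+23=317≡5 → F

ZHDKKF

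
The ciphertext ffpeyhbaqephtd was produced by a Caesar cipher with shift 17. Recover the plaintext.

f(5): 5−17=-12≡14 → o
f(5): 5−17=-12≡14 → o
p(15): 15−17=-2≡24 → y
e(4): 4−17=-13≡13 → n
y(24): 24−17=7 → h
h(7): 7−17=-10≡16 → q
b(1): 1−17=-16≡10 → k
a(0): 0−17=-17≡9 → j
q(16): 16−17=-1≡25 → z
e(4): 4−17=-13≡13 → n
p(15): 15−17=-2≡24 → y
h(7): 7−17=-10≡16 → q
t(19): 19−17=2 → c
d(3): 3−17=-14≡12 → m

ooynhqkjznyqcm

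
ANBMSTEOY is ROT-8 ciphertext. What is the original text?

A(0): 0−8=-8≡18 → S
N(13): 13−8=5 → F
B(1): 1−8=-7≡19 → T
M(12): 12−8=4 → E
S(18): 18−8=10 → K
T(19): 19−8=11 → L
E(4): 4−8=-4≡22 → W
O(14): 14−8=6 → G
Y(24): 24−8=16 → Q

SFTEKLWGQ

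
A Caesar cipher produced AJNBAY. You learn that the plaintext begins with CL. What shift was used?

From the crib: A(0)−C(2)=-2≡24, so the shift is 24.

24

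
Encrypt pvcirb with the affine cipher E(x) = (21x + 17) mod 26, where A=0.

uqhdkm

p(15): 21·15+17=332≡20 → u
v(21): 21·21+17=458≡16 → q
c(2): 21·2+17=59≡7 → h
i(8): 21·8+17=185≡3 → d
r(17): 21·17+17=374≡10 → k
b(1): 21·1+17=38≡12 → m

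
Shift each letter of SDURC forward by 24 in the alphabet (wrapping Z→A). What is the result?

QBSPA

S(18): 18+24=42≡16 → Q
D(3): 3+24=27≡1 → B
U(20): 20+24=44≡18 → S
R(17): 17+24=41≡15 → P
C(2): 2+24=26≡0 → A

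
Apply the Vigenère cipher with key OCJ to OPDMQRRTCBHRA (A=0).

CRMASAFVLPJAO

Repeat the key across the message: OCJOCJOCJOCJO
O(14)+O(14): 28≡2 → C
P(15)+C(2): 17 → R
D(3)+J(9): 12 → M
M(12)+O(14): 26≡0 → A
Q(16)+C(2): 18 → S
R(17)+J(9): 26≡0 → A
R(17)+O(14): 31≡5 → F
T(19)+C(2): 21 → V
C(2)+J(9): 11 → L
B(1)+O(14): 15 → P
H(7)+C(2): 9 → J
R(17)+J(9): 26≡0 → A
A(0)+O(14): 14 → O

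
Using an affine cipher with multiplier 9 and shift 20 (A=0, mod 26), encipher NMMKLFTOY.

HYYGPNJQC

N(13): 9·13+20=137≡7 → H
M(12): 9·12+20=128≡24 → Y
M(12): 9·12+20=128≡24 → Y
K(10): 9·10+20=110≡6 → G
L(11): 9·11+20=119≡15 → P
F(5): 9·5+20=65≡13 → N
T(19): 9·19+20=191≡9 → J
O(14): 9·14+20=146≡16 → Q
Y(24): 9·24+20=236≡2 → C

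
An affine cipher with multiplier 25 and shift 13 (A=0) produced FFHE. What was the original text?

IIGJ

The inverse of 25 mod 26 is 25, since 25·25=625≡1. Apply D(y)=25·(y−13) mod 26:
F(5): 25·(5−13)=-200≡8 → I
F(5): 25·(5−13)=-200≡8 → I
H(7): 25·(7−13)=-150≡6 → G
E(4): 25·(4−13)=-225≡9 → J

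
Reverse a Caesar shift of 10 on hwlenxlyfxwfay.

xmbudnbovnmvqo

h(7): 7−10=-3≡23 → x
w(22): 22−10=12 → m
l(11): 11−10=1 → b
e(4): 4−10=-6≡20 → u
n(13): 13−10=3 → d
x(23): 23−10=13 → n
l(11): 11−10=1 → b
y(24): 24−10=14 → o
f(5): 5−10=-5≡21 → v
x(23): 23−10=13 → n
w(22): 22−10=12 → m
f(5): 5−10=-5≡21 → v
a(0): 0−10=-10≡16 → q
y(24): 24−10=14 → o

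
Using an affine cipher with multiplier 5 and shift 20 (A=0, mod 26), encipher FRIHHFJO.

F(5): 5·5+20=45≡19 → T
R(17): 5·17+20=105≡1 → B
I(8): 5·8+20=60≡8 → I
H(7): 5·7+20=55≡3 → D
H(7): 5·7+20=55≡3 → D
F(5): 5·5+20=45≡19 → T
J(9): 5·9+20=65≡13 → N
O(14): 5·14+20=90≡12 → M

TBIDDTNM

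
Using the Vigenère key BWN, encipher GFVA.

Repeat the key across the message: BWNB
G(6)+B(1): 7 → H
F(5)+W(22): 27≡1 → B
V(21)+N(13): 34≡8 → I
A(0)+B(1): 1 → B

HBIB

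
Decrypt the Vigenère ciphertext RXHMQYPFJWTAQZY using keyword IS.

Repeat the key across the ciphertext: ISISISISISISISI
R(17)−I(8): 9 → J
X(23)−S(18): 5 → F
H(7)−I(8): -1≡25 → Z
M(12)−S(18): -6≡20 → U
Q(16)−I(8): 8 → I
Y(24)−S(18): 6 → G
P(15)−I(8): 7 → H
F(5)−S(18): -13≡13 → N
J(9)−I(8): 1 → B
W(22)−S(18): 4 → E
T(19)−I(8): 11 → L
A(0)−S(18): -18≡8 → I
Q(16)−I(8): 8 → I
Z(25)−S(18): 7 → H
Y(24)−I(8): 16 → Q

JFZUIGHNBELIIHQ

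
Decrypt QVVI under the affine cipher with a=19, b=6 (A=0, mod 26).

The inverse of 19 mod 26 is 11, since 19·11=209≡1. Apply D(y)=11·(y−6) mod 26:
Q(16): 11·(16−6)=110≡6 → G
V(21): 11·(21−6)=165≡9 → J
V(21): 11·(21−6)=165≡9 → J
I(8): 11·(8−6)=22 → W

GJJW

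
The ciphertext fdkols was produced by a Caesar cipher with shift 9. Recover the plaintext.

f(5): 5−9=-4≡22 → w
d(3): 3−9=-6≡20 → u
k(10): 10−9=1 → b
o(14): 14−9=5 → f
l(11): 11−9=2 → c
s(18): 18−9=9 → j

wubfcj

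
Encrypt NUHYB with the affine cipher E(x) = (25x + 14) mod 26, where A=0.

BUHQN

N(13): 25·13+14=339≡1 → B
U(20): 25·20+14=514≡20 → U
H(7): 25·7+14=189≡7 → H
Y(24): 25·24+14=614≡16 → Q
B(1): 25·1+14=39≡13 → N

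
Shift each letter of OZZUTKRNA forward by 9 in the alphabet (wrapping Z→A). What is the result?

XIIDCTAWJ

O(14): 14+9=23 → X
Z(25): 25+9=34≡8 → I
Z(25): 25+9=34≡8 → I
U(20): 20+9=29≡3 → D
T(19): 19+9=28≡2 → C
K(10): 10+9=19 → T
R(17): 17+9=26≡0 → A
N(13): 13+9=22 → W
A(0): 0+9=9 → J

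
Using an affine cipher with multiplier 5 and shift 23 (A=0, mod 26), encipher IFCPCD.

LWHUHM

I(8): 5·8+23=63≡11 → L
F(5): 5·5+23=48≡22 → W
C(2): 5·2+23=33≡7 → H
P(15): 5·15+23=98≡20 → U
C(2): 5·2+23=33≡7 → H
D(3): 5·3+23=38≡12 → M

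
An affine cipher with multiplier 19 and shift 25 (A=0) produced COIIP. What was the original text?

The inverse of 19 mod 26 is 11, since 19·11=209≡1. Apply D(y)=11·(y−25) mod 26:
C(2): 11·(2−25)=-253≡7 → H
O(14): 11·(14−25)=-121≡9 → J
I(8): 11·(8−25)=-187≡21 → V
I(8): 11·(8−25)=-187≡21 → V
P(15): 11·(15−25)=-110≡20 → U

HJVVU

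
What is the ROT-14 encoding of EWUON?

SKICB

E(4): 4+14=18 → S
W(22): 22+14=36≡10 → K
U(20): 20+14=34≡8 → I
O(14): 14+14=28≡2 → C
N(13): 13+14=27≡1 → B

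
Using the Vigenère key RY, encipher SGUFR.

Repeat the key across the message: RYRYR
S(18)+R(17): 35≡9 → J
G(6)+Y(24): 30≡4 → E
U(20)+R(17): 37≡11 → L
F(5)+Y(24): 29≡3 → D
R(17)+R(17): 34≡8 → I

JELDI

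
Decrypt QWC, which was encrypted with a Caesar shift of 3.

Q(16): 16−3=13 → N
W(22): 22−3=19 → T
C(2): 2−3=-1≡25 → Z

NTZ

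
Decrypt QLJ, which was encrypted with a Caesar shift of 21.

Q(16): 16−21=-5≡21 → V
L(11): 11−21=-10≡16 → Q
J(9): 9−21=-12≡14 → O

VQO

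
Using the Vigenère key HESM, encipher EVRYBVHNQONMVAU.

Repeat the key across the message: HESMHESMHESMHES
E(4)+H(7): 11 → L
V(21)+E(4): 25 → Z
R(17)+S(18): 35≡9 → J
Y(24)+M(12): 36≡10 → K
B(1)+H(7): 8 → I
V(21)+E(4): 25 → Z
H(7)+S(18): 25 → Z
N(13)+M(12): 25 → Z
Q(16)+H(7): 23 → X
O(14)+E(4): 18 → S
N(13)+S(18): 31≡5 → F
M(12)+M(12): 24 → Y
V(21)+H(7): 28≡2 → C
A(0)+E(4): 4 → E
U(20)+S(18): 38≡12 → M

LZJKIZZZXSFYCEM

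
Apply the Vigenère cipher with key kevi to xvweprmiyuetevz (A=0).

hzrmzvhqiyzbozu

Repeat the key across the message: kevikevikevikev
x(23)+k(10): 33≡7 → h
v(21)+e(4): 25 → z
w(22)+v(21): 43≡17 → r
e(4)+i(8): 12 → m
p(15)+k(10): 25 → z
r(17)+e(4): 21 → v
m(12)+v(21): 33≡7 → h
i(8)+i(8): 16 → q
y(24)+k(10): 34≡8 → i
u(20)+e(4): 24 → y
e(4)+v(21): 25 → z
t(19)+i(8): 27≡1 → b
e(4)+k(10): 14 → o
v(21)+e(4): 25 → z
z(25)+v(21): 46≡20 → u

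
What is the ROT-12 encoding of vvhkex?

hhtwqj

v(21): 21+12=33≡7 → h
v(21): 21+12=33≡7 → h
h(7): 7+12=19 → t
k(10): 10+12=22 → w
e(4): 4+12=16 → q
x(23): 23+12=35≡9 → j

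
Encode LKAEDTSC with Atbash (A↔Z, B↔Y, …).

L(11) → O(14)
K(10) → P(15)
A(0) → Z(25)
E(4) → V(21)
D(3) → W(22)
T(19) → G(6)
S(18) → H(7)
C(2) → X(23)

OPZVWGHX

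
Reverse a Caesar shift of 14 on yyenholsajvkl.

y(24): 24−14=10 → k
y(24): 24−14=10 → k
e(4): 4−14=-10≡16 → q
n(13): 13−14=-1≡25 → z
h(7): 7−14=-7≡19 → t
o(14): 14−14=0 → a
l(11): 11−14=-3≡23 → x
s(18): 18−14=4 → e
a(0): 0−14=-14≡12 → m
j(9): 9−14=-5≡21 → v
v(21): 21−14=7 → h
k(10): 10−14=-4≡22 → w
l(11): 11−14=-3≡23 → x

kkqztaxemvhwx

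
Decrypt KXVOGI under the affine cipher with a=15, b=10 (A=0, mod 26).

The inverse of 15 mod 26 is 7, since 15·7=105≡1. Apply D(y)=7·(y−10) mod 26:
K(10): 7·(10−10)=0 → A
X(23): 7·(23−10)=91≡13 → N
V(21): 7·(21−10)=77≡25 → Z
O(14): 7·(14−10)=28≡2 → C
G(6): 7·(6−10)=-28≡24 → Y
I(8): 7·(8−10)=-14≡12 → M

ANZCYM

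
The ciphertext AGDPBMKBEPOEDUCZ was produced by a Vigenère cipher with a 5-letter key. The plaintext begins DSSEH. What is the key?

XOLLU

Subtract each crib letter from the matching ciphertext letter (mod 26):
A(0)−D(3)=-3≡23 → X
G(6)−S(18)=-12≡14 → O
D(3)−S(18)=-15≡11 → L
P(15)−E(4)=11 → L
B(1)−H(7)=-6≡20 → U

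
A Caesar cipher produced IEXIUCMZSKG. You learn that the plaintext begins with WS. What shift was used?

12

From the crib: I(8)−W(22)=-14≡12, so the shift is 12.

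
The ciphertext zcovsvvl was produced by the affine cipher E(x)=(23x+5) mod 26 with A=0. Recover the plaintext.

cbxmnmmy

The inverse of 23 mod 26 is 17, since 23·17=391≡1. Apply D(y)=17·(y−5) mod 26:
z(25): 17·(25−5)=340≡2 → c
c(2): 17·(2−5)=-51≡1 → b
o(14): 17·(14−5)=153≡23 → x
v(21): 17·(21−5)=272≡12 → m
s(18): 17·(18−5)=221≡13 → n
v(21): 17·(21−5)=272≡12 → m
v(21): 17·(21−5)=272≡12 → m
l(11): 17·(11−5)=102≡24 → y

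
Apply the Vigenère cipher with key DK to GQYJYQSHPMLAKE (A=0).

JABTBAVRSWOKNO

Repeat the key across the message: DKDKDKDKDKDKDK
G(6)+D(3): 9 → J
Q(16)+K(10): 26≡0 → A
Y(24)+D(3): 27≡1 → B
J(9)+K(10): 19 → T
Y(24)+D(3): 27≡1 → B
Q(16)+K(10): 26≡0 → A
S(18)+D(3): 21 → V
H(7)+K(10): 17 → R
P(15)+D(3): 18 → S
M(12)+K(10): 22 → W
L(11)+D(3): 14 → O
A(0)+K(10): 10 → K
K(10)+D(3): 13 → N
E(4)+K(10): 14 → O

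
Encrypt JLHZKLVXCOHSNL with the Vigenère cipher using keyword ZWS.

IHZYGDUTUNDKMH

Repeat the key across the message: ZWSZWSZWSZWSZW
J(9)+Z(25): 34≡8 → I
L(11)+W(22): 33≡7 → H
H(7)+S(18): 25 → Z
Z(25)+Z(25): 50≡24 → Y
K(10)+W(22): 32≡6 → G
L(11)+S(18): 29≡3 → D
V(21)+Z(25): 46≡20 → U
X(23)+W(22): 45≡19 → T
C(2)+S(18): 20 → U
O(14)+Z(25): 39≡13 → N
H(7)+W(22): 29≡3 → D
S(18)+S(18): 36≡10 → K
N(13)+Z(25): 38≡12 → M
L(11)+W(22): 33≡7 → H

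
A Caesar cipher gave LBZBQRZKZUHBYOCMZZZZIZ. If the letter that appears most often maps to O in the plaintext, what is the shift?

11

The most frequent ciphertext letter is Z (appears 8 times).
Z is position 25; O is position 14.
Shift = 11.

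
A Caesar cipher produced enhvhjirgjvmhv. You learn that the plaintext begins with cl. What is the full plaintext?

clftfhgpehtkft

From the crib: e(4)−c(2)=2, so the shift is 2.
Subtract 2 from each ciphertext letter:
e(4): 4−2=2 → c
n(13): 13−2=11 → l
h(7): 7−2=5 → f
v(21): 21−2=19 → t
h(7): 7−2=5 → f
j(9): 9−2=7 → h
i(8): 8−2=6 → g
r(17): 17−2=15 → p
g(6): 6−2=4 → e
j(9): 9−2=7 → h
v(21): 21−2=19 → t
m(12): 12−2=10 → k
h(7): 7−2=5 → f
v(21): 21−2=19 → t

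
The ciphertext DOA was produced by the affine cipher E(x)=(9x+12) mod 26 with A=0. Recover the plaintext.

ZGQ

The inverse of 9 mod 26 is 3, since 9·3=27≡1. Apply D(y)=3·(y−12) mod 26:
D(3): 3·(3−12)=-27≡25 → Z
O(14): 3·(14−12)=6 → G
A(0): 3·(0−12)=-36≡16 → Q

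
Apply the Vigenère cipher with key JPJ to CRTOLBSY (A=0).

LGCXAKBN

Repeat the key across the message: JPJJPJJP
C(2)+J(9): 11 → L
R(17)+P(15): 32≡6 → G
T(19)+J(9): 28≡2 → C
O(14)+J(9): 23 → X
L(11)+P(15): 26≡0 → A
B(1)+J(9): 10 → K
S(18)+J(9): 27≡1 → B
Y(24)+P(15): 39≡13 → N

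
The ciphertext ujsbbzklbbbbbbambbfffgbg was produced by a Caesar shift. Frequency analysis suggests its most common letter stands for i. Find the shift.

The most frequent ciphertext letter is b (appears 11 times).
b is position 1; i is position 8.
Shift = -7≡19.

19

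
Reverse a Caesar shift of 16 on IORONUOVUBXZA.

I(8): 8−16=-8≡18 → S
O(14): 14−16=-2≡24 → Y
R(17): 17−16=1 → B
O(14): 14−16=-2≡24 → Y
N(13): 13−16=-3≡23 → X
U(20): 20−16=4 → E
O(14): 14−16=-2≡24 → Y
V(21): 21−16=5 → F
U(20): 20−16=4 → E
B(1): 1−16=-15≡11 → L
X(23): 23−16=7 → H
Z(25): 25−16=9 → J
A(0): 0−16=-16≡10 → K

SYBYXEYFELHJK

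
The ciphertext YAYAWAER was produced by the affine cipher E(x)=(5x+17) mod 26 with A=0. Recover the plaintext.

The inverse of 5 mod 26 is 21, since 5·21=105≡1. Apply D(y)=21·(y−17) mod 26:
Y(24): 21·(24−17)=147≡17 → R
A(0): 21·(0−17)=-357≡7 → H
Y(24): 21·(24−17)=147≡17 → R
A(0): 21·(0−17)=-357≡7 → H
W(22): 21·(22−17)=105≡1 → B
A(0): 21·(0−17)=-357≡7 → H
E(4): 21·(4−17)=-273≡13 → N
R(17): 21·(17−17)=0 → A

RHRHBHNA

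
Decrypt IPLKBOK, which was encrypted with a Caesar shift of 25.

I(8): 8−25=-17≡9 → J
P(15): 15−25=-10≡16 → Q
L(11): 11−25=-14≡12 → M
K(10): 10−25=-15≡11 → L
B(1): 1−25=-24≡2 → C
O(14): 14−25=-11≡15 → P
K(10): 10−25=-15≡11 → L

JQMLCPL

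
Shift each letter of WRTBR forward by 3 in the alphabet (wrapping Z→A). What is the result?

W(22): 22+3=25 → Z
R(17): 17+3=20 → U
T(19): 19+3=22 → W
B(1): 1+3=4 → E
R(17): 17+3=20 → U

ZUWEU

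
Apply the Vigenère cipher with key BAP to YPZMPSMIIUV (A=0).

ZPONPHNIXVV

Repeat the key across the message: BAPBAPBAPBA
Y(24)+B(1): 25 → Z
P(15)+A(0): 15 → P
Z(25)+P(15): 40≡14 → O
M(12)+B(1): 13 → N
P(15)+A(0): 15 → P
S(18)+P(15): 33≡7 → H
M(12)+B(1): 13 → N
I(8)+A(0): 8 → I
I(8)+P(15): 23 → X
U(20)+B(1): 21 → V
V(21)+A(0): 21 → V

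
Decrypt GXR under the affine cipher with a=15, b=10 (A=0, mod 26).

YNX

The inverse of 15 mod 26 is 7, since 15·7=105≡1. Apply D(y)=7·(y−10) mod 26:
G(6): 7·(6−10)=-28≡24 → Y
X(23): 7·(23−10)=91≡13 → N
R(17): 7·(17−10)=49≡23 → X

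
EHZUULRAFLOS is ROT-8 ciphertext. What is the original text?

E(4): 4−8=-4≡22 → W
H(7): 7−8=-1≡25 → Z
Z(25): 25−8=17 → R
U(20): 20−8=12 → M
U(20): 20−8=12 → M
L(11): 11−8=3 → D
R(17): 17−8=9 → J
A(0): 0−8=-8≡18 → S
F(5): 5−8=-3≡23 → X
L(11): 11−8=3 → D
O(14): 14−8=6 → G
S(18): 18−8=10 → K

WZRMMDJSXDGK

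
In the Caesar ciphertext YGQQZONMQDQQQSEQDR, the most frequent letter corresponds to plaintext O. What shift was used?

2

The most frequent ciphertext letter is Q (appears 7 times).
Q is position 16; O is position 14.
Shift = 2.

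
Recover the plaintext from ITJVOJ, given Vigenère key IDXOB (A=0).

AQMHNB

Repeat the key across the ciphertext: IDXOBI
I(8)−I(8): 0 → A
T(19)−D(3): 16 → Q
J(9)−X(23): -14≡12 → M
V(21)−O(14): 7 → H
O(14)−B(1): 13 → N
J(9)−I(8): 1 → B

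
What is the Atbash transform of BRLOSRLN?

YIOLHIOM

B(1) → Y(24)
R(17) → I(8)
L(11) → O(14)
O(14) → L(11)
S(18) → H(7)
R(17) → I(8)
L(11) → O(14)
N(13) → M(12)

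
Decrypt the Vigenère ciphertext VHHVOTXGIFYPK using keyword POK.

GTXGAJISYQKFV

Repeat the key across the ciphertext: POKPOKPOKPOKP
V(21)−P(15): 6 → G
H(7)−O(14): -7≡19 → T
H(7)−K(10): -3≡23 → X
V(21)−P(15): 6 → G
O(14)−O(14): 0 → A
T(19)−K(10): 9 → J
X(23)−P(15): 8 → I
G(6)−O(14): -8≡18 → S
I(8)−K(10): -2≡24 → Y
F(5)−P(15): -10≡16 → Q
Y(24)−O(14): 10 → K
P(15)−K(10): 5 → F
K(10)−P(15): -5≡21 → V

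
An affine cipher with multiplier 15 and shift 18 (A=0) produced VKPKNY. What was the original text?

The inverse of 15 mod 26 is 7, since 15·7=105≡1. Apply D(y)=7·(y−18) mod 26:
V(21): 7·(21−18)=21 → V
K(10): 7·(10−18)=-56≡22 → W
P(15): 7·(15−18)=-21≡5 → F
K(10): 7·(10−18)=-56≡22 → W
N(13): 7·(13−18)=-35≡17 → R
Y(24): 7·(24−18)=42≡16 → Q

VWFWRQ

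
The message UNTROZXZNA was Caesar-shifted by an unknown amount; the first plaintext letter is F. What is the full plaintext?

FYECZKIKYL

From the crib: U(20)−F(5)=15, so the shift is 15.
Subtract 15 from each ciphertext letter:
U(20): 20−15=5 → F
N(13): 13−15=-2≡24 → Y
T(19): 19−15=4 → E
R(17): 17−15=2 → C
O(14): 14−15=-1≡25 → Z
Z(25): 25−15=10 → K
X(23): 23−15=8 → I
Z(25): 25−15=10 → K
N(13): 13−15=-2≡24 → Y
A(0): 0−15=-15≡11 → L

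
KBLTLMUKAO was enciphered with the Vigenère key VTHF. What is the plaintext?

PIEOQTNFFV

Repeat the key across the ciphertext: VTHFVTHFVT
K(10)−V(21): -11≡15 → P
B(1)−T(19): -18≡8 → I
L(11)−H(7): 4 → E
T(19)−F(5): 14 → O
L(11)−V(21): -10≡16 → Q
M(12)−T(19): -7≡19 → T
U(20)−H(7): 13 → N
K(10)−F(5): 5 → F
A(0)−V(21): -21≡5 → F
O(14)−T(19): -5≡21 → V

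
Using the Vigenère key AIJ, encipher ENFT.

Repeat the key across the message: AIJA
E(4)+A(0): 4 → E
N(13)+I(8): 21 → V
F(5)+J(9): 14 → O
T(19)+A(0): 19 → T

EVOT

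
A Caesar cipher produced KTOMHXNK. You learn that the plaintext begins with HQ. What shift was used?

3

From the crib: K(10)−H(7)=3, so the shift is 3.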